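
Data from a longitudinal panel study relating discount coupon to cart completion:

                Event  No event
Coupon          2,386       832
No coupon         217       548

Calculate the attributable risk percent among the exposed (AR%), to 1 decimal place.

Cells: a = 2386, b = 832, c = 217, d = 548.
Risk in exposed = 2386/3218 = 0.74145; risk in unexposed = 217/765 = 0.28366.
RR = 0.74145/0.28366 = 2.61388
AR% = (RR − 1)/RR × 100 = (2.61388 − 1)/2.61388 × 100 = 61.7427%

61.7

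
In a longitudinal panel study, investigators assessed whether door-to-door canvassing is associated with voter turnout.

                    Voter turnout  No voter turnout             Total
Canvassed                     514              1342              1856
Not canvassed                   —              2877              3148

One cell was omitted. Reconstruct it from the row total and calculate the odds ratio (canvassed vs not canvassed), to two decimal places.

The missing cell is in the unexposed row: 3148 − 2877 = 271.
So a = 514, b = 1342, c = 271, d = 2877.
OR = (a·d)/(b·c) = (514 × 2877) / (1342 × 271) = 1478778 / 363682 = 4.06613

4.07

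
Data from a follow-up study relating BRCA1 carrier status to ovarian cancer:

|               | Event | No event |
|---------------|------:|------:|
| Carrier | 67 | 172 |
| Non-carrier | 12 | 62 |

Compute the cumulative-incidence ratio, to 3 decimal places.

Cells: a = 67, b = 172, c = 12, d = 62.
Risk in exposed = 67/239 = 0.28033; risk in unexposed = 12/74 = 0.16216.
RR = 0.28033 / 0.16216 = 1.72873
The risk among the exposed is 1.73 times that among the unexposed.

1.729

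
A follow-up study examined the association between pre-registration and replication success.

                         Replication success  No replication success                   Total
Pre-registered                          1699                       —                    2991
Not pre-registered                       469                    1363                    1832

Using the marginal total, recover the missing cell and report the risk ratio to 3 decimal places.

The missing cell is in the exposed row: 2991 − 1699 = 1292.
So a = 1699, b = 1292, c = 469, d = 1363.
RR = [a/(a+b)] / [c/(c+d)] = (1699/2991) / (469/1832) = 0.56804/0.25600 = 2.21886

2.219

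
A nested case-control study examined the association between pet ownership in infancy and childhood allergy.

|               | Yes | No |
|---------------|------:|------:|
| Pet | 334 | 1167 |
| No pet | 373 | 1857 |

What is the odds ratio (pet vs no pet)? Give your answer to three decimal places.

Cells: a = 334, b = 1167, c = 373, d = 1857.
OR = (a·d)/(b·c) = (334 × 1857) / (1167 × 373) = 620238 / 435291 = 1.42488
The odds of childhood allergy are about 1.42 times as high in the pet group.

1.425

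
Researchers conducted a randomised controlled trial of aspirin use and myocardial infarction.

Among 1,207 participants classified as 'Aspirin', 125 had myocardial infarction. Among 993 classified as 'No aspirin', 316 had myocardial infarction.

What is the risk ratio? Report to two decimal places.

0.33

From the description: a = 125, b = 1082, c = 316, d = 677.
Risk in exposed = 125/1207 = 0.10356; risk in unexposed = 316/993 = 0.31823.
RR = 0.10356 / 0.31823 = 0.32544
The risk is 67% lower among the exposed than among the unexposed.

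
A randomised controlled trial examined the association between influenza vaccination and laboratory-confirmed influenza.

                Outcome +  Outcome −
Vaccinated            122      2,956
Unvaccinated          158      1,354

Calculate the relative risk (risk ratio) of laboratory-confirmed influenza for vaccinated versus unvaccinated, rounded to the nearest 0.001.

0.379

Cells: a = 122, b = 2956, c = 158, d = 1354.
Risk in exposed = 122/3078 = 0.03964; risk in unexposed = 158/1512 = 0.10450.
RR = 0.03964 / 0.10450 = 0.37930
The risk is 62% lower among the exposed than among the unexposed.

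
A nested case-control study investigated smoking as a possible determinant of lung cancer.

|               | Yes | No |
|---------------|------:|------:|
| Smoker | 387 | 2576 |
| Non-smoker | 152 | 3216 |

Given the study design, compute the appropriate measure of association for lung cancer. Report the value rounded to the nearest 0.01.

Cells: a = 387, b = 2576, c = 152, d = 3216.
This is a nested case-control study: participants were sampled on outcome status, so risks in the source population cannot be estimated directly — relative risk is not valid here. The odds ratio is the appropriate measure.
OR = (a·d)/(b·c) = (387 × 3216) / (2576 × 152) = 1244592 / 391552 = 3.17861

3.18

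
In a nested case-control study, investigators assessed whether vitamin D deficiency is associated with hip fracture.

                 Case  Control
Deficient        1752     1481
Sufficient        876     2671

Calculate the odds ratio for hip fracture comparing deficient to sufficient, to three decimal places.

Cells: a = 1752, b = 1481, c = 876, d = 2671.
OR = (a·d)/(b·c) = (1752 × 2671) / (1481 × 876) = 4679592 / 1297356 = 3.60702
The odds of hip fracture are about 3.61 times as high in the deficient group.

3.607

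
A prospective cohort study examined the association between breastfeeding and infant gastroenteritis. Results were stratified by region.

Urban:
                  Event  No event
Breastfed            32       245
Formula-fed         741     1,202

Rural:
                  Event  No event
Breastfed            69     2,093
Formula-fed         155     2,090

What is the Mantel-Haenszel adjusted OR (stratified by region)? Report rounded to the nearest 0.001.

OR_MH = Σ(aᵢdᵢ/nᵢ) / Σ(bᵢcᵢ/nᵢ), where nᵢ is the stratum total.
Stratum 1 (Urban): n = 2220; a·d/n = 32·1202/2220 = 17.3261; b·c/n = 245·741/2220 = 81.7770
Stratum 2 (Rural): n = 4407; a·d/n = 69·2090/4407 = 32.7229; b·c/n = 2093·155/4407 = 73.6136
OR_MH = (17.3261 + 32.7229) / (81.7770 + 73.6136) = 50.0491 / 155.3906 = 0.32209

0.322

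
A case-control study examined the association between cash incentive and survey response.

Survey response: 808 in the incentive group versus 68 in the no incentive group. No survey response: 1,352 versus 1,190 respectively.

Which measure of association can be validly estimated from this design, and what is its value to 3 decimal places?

10.459

From the description: a = 808, b = 1352, c = 68, d = 1190.
This is a case-control study: participants were sampled on outcome status, so risks in the source population cannot be estimated directly — relative risk is not valid here. The odds ratio is the appropriate measure.
OR = (a·d)/(b·c) = (808 × 1190) / (1352 × 68) = 961520 / 91936 = 10.45858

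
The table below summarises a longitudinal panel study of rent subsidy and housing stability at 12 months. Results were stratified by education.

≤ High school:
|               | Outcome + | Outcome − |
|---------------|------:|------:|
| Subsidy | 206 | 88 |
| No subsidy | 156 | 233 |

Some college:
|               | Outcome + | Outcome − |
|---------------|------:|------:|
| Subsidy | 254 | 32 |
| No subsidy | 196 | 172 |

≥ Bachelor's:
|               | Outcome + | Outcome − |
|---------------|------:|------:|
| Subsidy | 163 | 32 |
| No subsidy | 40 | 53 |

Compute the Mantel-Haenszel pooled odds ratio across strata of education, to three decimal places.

4.895

OR_MH = Σ(aᵢdᵢ/nᵢ) / Σ(bᵢcᵢ/nᵢ), where nᵢ is the stratum total.
Stratum 1 (≤ High school): n = 683; a·d/n = 206·233/683 = 70.2753; b·c/n = 88·156/683 = 20.0996
Stratum 2 (Some college): n = 654; a·d/n = 254·172/654 = 66.8012; b·c/n = 32·196/654 = 9.5902
Stratum 3 (≥ Bachelor's): n = 288; a·d/n = 163·53/288 = 29.9965; b·c/n = 32·40/288 = 4.4444
OR_MH = (70.2753 + 66.8012 + 29.9965) / (20.0996 + 9.5902 + 4.4444) = 167.0730 / 34.1342 = 4.89459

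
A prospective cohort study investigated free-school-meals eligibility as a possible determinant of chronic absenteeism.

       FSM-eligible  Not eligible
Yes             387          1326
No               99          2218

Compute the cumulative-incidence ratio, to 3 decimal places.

2.128

Reading the table with exposure as columns: a = 387 (FSM-eligible, case), b = 99 (FSM-eligible, non-case), c = 1326 (Not eligible, case), d = 2218.
Risk in exposed = 387/486 = 0.79630; risk in unexposed = 1326/3544 = 0.37415.
RR = 0.79630 / 0.37415 = 2.12826
The risk among the exposed is 2.13 times that among the unexposed.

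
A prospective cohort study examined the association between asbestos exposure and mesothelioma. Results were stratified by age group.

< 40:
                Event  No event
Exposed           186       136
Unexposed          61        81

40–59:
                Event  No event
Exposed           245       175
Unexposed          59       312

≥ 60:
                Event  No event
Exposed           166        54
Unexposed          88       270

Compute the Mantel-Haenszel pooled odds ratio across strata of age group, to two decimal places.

5.28

OR_MH = Σ(aᵢdᵢ/nᵢ) / Σ(bᵢcᵢ/nᵢ), where nᵢ is the stratum total.
Stratum 1 (< 40): n = 464; a·d/n = 186·81/464 = 32.4698; b·c/n = 136·61/464 = 17.8793
Stratum 2 (40–59): n = 791; a·d/n = 245·312/791 = 96.6372; b·c/n = 175·59/791 = 13.0531
Stratum 3 (≥ 60): n = 578; a·d/n = 166·270/578 = 77.5433; b·c/n = 54·88/578 = 8.2215
OR_MH = (32.4698 + 96.6372 + 77.5433) / (17.8793 + 13.0531 + 8.2215) = 206.6502 / 39.1539 = 5.27790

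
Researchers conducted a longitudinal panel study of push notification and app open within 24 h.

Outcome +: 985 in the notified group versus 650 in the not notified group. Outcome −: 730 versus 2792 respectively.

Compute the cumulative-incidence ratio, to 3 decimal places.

3.041

From the description: a = 985, b = 730, c = 650, d = 2792.
Risk in exposed = 985/1715 = 0.57434; risk in unexposed = 650/3442 = 0.18884.
RR = 0.57434 / 0.18884 = 3.04137
The risk among the exposed is 3.04 times that among the unexposed.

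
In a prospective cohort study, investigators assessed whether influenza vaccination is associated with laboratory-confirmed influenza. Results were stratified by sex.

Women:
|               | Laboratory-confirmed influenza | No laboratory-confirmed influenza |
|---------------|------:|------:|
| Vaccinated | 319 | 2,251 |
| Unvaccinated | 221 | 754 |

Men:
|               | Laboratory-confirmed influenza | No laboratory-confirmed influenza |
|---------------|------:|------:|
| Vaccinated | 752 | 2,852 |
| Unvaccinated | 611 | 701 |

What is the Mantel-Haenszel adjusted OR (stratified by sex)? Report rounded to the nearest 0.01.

OR_MH = Σ(aᵢdᵢ/nᵢ) / Σ(bᵢcᵢ/nᵢ), where nᵢ is the stratum total.
Stratum 1 (Women): n = 3545; a·d/n = 319·754/3545 = 67.8494; b·c/n = 2251·221/3545 = 140.3303
Stratum 2 (Men): n = 4916; a·d/n = 752·701/4916 = 107.2319; b·c/n = 2852·611/4916 = 354.4695
OR_MH = (67.8494 + 107.2319) / (140.3303 + 354.4695) = 175.0813 / 494.7998 = 0.35384

0.35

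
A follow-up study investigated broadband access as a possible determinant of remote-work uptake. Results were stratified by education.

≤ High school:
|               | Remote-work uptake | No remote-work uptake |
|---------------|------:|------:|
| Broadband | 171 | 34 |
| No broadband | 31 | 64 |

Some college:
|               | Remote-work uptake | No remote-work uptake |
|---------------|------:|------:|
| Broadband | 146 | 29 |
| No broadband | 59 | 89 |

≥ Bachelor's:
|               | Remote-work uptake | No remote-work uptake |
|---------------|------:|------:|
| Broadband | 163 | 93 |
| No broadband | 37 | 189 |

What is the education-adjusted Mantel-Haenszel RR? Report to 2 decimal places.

2.71

RR_MH = Σ(aᵢ·n₀ᵢ/nᵢ) / Σ(cᵢ·n₁ᵢ/nᵢ), with n₁ᵢ = aᵢ+bᵢ (exposed), n₀ᵢ = cᵢ+dᵢ (unexposed), nᵢ = n₁ᵢ+n₀ᵢ.
Stratum 1 (≤ High school): n₁ = 205, n₀ = 95, n = 300; a·n₀/n = 171·95/300 = 54.1500; c·n₁/n = 31·205/300 = 21.1833
Stratum 2 (Some college): n₁ = 175, n₀ = 148, n = 323; a·n₀/n = 146·148/323 = 66.8978; c·n₁/n = 59·175/323 = 31.9659
Stratum 3 (≥ Bachelor's): n₁ = 256, n₀ = 226, n = 482; a·n₀/n = 163·226/482 = 76.4274; c·n₁/n = 37·256/482 = 19.6515
RR_MH = (54.1500 + 66.8978 + 76.4274) / (21.1833 + 31.9659 + 19.6515) = 197.4752 / 72.8007 = 2.71254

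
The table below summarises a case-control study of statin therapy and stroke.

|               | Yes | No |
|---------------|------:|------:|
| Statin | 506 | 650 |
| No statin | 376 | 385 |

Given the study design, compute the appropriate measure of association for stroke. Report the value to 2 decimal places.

0.80

Cells: a = 506, b = 650, c = 376, d = 385.
This is a case-control study: participants were sampled on outcome status, so risks in the source population cannot be estimated directly — relative risk is not valid here. The odds ratio is the appropriate measure.
OR = (a·d)/(b·c) = (506 × 385) / (650 × 376) = 194810 / 244400 = 0.79709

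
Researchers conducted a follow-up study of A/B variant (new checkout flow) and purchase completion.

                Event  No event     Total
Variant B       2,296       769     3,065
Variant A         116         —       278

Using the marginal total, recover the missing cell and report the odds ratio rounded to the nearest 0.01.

The missing cell is in the unexposed row: 278 − 116 = 162.
So a = 2296, b = 769, c = 116, d = 162.
OR = (a·d)/(b·c) = (2296 × 162) / (769 × 116) = 371952 / 89204 = 4.16968

4.17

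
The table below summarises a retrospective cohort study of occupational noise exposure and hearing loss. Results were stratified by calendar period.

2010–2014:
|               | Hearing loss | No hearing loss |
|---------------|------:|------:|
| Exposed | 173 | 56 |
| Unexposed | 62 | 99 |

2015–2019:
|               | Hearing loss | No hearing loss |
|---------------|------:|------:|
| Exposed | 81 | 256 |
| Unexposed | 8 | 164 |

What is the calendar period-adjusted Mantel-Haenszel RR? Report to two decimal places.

RR_MH = Σ(aᵢ·n₀ᵢ/nᵢ) / Σ(cᵢ·n₁ᵢ/nᵢ), with n₁ᵢ = aᵢ+bᵢ (exposed), n₀ᵢ = cᵢ+dᵢ (unexposed), nᵢ = n₁ᵢ+n₀ᵢ.
Stratum 1 (2010–2014): n₁ = 229, n₀ = 161, n = 390; a·n₀/n = 173·161/390 = 71.4179; c·n₁/n = 62·229/390 = 36.4051
Stratum 2 (2015–2019): n₁ = 337, n₀ = 172, n = 509; a·n₀/n = 81·172/509 = 27.3713; c·n₁/n = 8·337/509 = 5.2967
RR_MH = (71.4179 + 27.3713) / (36.4051 + 5.2967) = 98.7893 / 41.7018 = 2.36895

2.37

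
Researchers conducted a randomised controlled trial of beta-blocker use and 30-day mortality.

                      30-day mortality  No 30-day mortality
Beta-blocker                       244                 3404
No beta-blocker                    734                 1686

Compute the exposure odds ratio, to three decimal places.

0.165

Cells: a = 244, b = 3404, c = 734, d = 1686.
OR = (a·d)/(b·c) = (244 × 1686) / (3404 × 734) = 411384 / 2498536 = 0.16465
Exposure is associated with lower odds of 30-day mortality (OR = 0.16 < 1).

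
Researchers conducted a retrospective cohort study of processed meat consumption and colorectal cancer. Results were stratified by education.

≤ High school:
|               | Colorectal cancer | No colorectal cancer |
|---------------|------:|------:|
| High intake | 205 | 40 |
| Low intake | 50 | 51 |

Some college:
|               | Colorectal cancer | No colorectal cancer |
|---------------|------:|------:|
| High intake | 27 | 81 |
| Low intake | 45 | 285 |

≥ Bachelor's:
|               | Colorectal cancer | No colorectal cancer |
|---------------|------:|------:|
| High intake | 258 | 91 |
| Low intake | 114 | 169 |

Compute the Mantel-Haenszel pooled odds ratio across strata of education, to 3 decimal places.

3.827

OR_MH = Σ(aᵢdᵢ/nᵢ) / Σ(bᵢcᵢ/nᵢ), where nᵢ is the stratum total.
Stratum 1 (≤ High school): n = 346; a·d/n = 205·51/346 = 30.2168; b·c/n = 40·50/346 = 5.7803
Stratum 2 (Some college): n = 438; a·d/n = 27·285/438 = 17.5685; b·c/n = 81·45/438 = 8.3219
Stratum 3 (≥ Bachelor's): n = 632; a·d/n = 258·169/632 = 68.9905; b·c/n = 91·114/632 = 16.4146
OR_MH = (30.2168 + 17.5685 + 68.9905) / (5.7803 + 8.3219 + 16.4146) = 116.7758 / 30.5168 = 3.82660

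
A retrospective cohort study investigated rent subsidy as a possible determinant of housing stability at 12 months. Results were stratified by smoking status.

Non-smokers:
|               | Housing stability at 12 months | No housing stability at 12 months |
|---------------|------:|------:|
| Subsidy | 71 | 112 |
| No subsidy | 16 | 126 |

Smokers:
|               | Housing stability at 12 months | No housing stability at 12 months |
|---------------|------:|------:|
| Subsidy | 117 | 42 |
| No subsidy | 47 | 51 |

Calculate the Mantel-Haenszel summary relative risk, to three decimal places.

1.986

RR_MH = Σ(aᵢ·n₀ᵢ/nᵢ) / Σ(cᵢ·n₁ᵢ/nᵢ), with n₁ᵢ = aᵢ+bᵢ (exposed), n₀ᵢ = cᵢ+dᵢ (unexposed), nᵢ = n₁ᵢ+n₀ᵢ.
Stratum 1 (Non-smokers): n₁ = 183, n₀ = 142, n = 325; a·n₀/n = 71·142/325 = 31.0215; c·n₁/n = 16·183/325 = 9.0092
Stratum 2 (Smokers): n₁ = 159, n₀ = 98, n = 257; a·n₀/n = 117·98/257 = 44.6148; c·n₁/n = 47·159/257 = 29.0778
RR_MH = (31.0215 + 44.6148) / (9.0092 + 29.0778) = 75.6363 / 38.0871 = 1.98588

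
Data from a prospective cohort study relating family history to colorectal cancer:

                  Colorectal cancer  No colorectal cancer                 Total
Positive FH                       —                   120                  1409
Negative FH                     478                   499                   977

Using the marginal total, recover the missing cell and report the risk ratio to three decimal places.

The missing cell is in the exposed row: 1409 − 120 = 1289.
So a = 1289, b = 120, c = 478, d = 499.
RR = [a/(a+b)] / [c/(c+d)] = (1289/1409) / (478/977) = 0.91483/0.48925 = 1.86986

1.870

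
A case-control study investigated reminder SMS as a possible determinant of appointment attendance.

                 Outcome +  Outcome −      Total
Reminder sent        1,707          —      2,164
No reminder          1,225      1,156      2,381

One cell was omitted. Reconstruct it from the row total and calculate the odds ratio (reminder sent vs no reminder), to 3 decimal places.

3.525

The missing cell is in the exposed row: 2164 − 1707 = 457.
So a = 1707, b = 457, c = 1225, d = 1156.
OR = (a·d)/(b·c) = (1707 × 1156) / (457 × 1225) = 1973292 / 559825 = 3.52484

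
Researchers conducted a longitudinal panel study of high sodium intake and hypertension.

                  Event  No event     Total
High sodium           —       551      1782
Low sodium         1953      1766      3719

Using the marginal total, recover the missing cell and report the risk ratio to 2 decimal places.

The missing cell is in the exposed row: 1782 − 551 = 1231.
So a = 1231, b = 551, c = 1953, d = 1766.
RR = [a/(a+b)] / [c/(c+d)] = (1231/1782) / (1953/3719) = 0.69080/0.52514 = 1.31545

1.32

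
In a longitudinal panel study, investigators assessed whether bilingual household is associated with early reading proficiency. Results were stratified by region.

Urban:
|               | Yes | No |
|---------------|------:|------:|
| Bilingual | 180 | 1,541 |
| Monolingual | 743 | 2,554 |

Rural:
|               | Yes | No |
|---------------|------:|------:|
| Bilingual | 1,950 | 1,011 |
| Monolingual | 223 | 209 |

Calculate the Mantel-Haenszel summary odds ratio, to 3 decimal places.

0.719

OR_MH = Σ(aᵢdᵢ/nᵢ) / Σ(bᵢcᵢ/nᵢ), where nᵢ is the stratum total.
Stratum 1 (Urban): n = 5018; a·d/n = 180·2554/5018 = 91.6142; b·c/n = 1541·743/5018 = 228.1712
Stratum 2 (Rural): n = 3393; a·d/n = 1950·209/3393 = 120.1149; b·c/n = 1011·223/3393 = 66.4465
OR_MH = (91.6142 + 120.1149) / (228.1712 + 66.4465) = 211.7291 / 294.6177 = 0.71866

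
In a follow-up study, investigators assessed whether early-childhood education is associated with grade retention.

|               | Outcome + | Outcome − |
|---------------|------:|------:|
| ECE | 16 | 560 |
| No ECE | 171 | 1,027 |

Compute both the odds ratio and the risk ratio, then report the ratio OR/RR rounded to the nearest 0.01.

0.88

Cells: a = 16, b = 560, c = 171, d = 1027.
OR = (16·1027)/(560·171) = 16432/95760 = 0.17160
Risk in exposed = 16/576 = 0.02778; risk in unexposed = 171/1198 = 0.14274; RR = 0.19461
OR/RR = 0.17160 / 0.19461 = 0.88176
The outcome is not rare, so the OR lies further from 1 than the RR.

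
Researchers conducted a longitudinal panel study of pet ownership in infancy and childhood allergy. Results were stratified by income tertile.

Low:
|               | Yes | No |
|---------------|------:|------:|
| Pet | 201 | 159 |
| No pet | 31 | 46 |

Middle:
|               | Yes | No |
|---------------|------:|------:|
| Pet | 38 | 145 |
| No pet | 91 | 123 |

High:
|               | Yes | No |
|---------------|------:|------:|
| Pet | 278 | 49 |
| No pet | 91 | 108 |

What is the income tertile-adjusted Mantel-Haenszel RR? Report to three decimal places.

RR_MH = Σ(aᵢ·n₀ᵢ/nᵢ) / Σ(cᵢ·n₁ᵢ/nᵢ), with n₁ᵢ = aᵢ+bᵢ (exposed), n₀ᵢ = cᵢ+dᵢ (unexposed), nᵢ = n₁ᵢ+n₀ᵢ.
Stratum 1 (Low): n₁ = 360, n₀ = 77, n = 437; a·n₀/n = 201·77/437 = 35.4165; c·n₁/n = 31·360/437 = 25.5378
Stratum 2 (Middle): n₁ = 183, n₀ = 214, n = 397; a·n₀/n = 38·214/397 = 20.4836; c·n₁/n = 91·183/397 = 41.9471
Stratum 3 (High): n₁ = 327, n₀ = 199, n = 526; a·n₀/n = 278·199/526 = 105.1749; c·n₁/n = 91·327/526 = 56.5722
RR_MH = (35.4165 + 20.4836 + 105.1749) / (25.5378 + 41.9471 + 56.5722) = 161.0750 / 124.0571 = 1.29839

1.298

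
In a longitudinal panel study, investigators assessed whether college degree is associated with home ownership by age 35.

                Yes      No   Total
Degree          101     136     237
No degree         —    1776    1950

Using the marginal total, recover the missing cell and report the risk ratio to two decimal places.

The missing cell is in the unexposed row: 1950 − 1776 = 174.
So a = 101, b = 136, c = 174, d = 1776.
RR = [a/(a+b)] / [c/(c+d)] = (101/237) / (174/1950) = 0.42616/0.08923 = 4.77593

4.78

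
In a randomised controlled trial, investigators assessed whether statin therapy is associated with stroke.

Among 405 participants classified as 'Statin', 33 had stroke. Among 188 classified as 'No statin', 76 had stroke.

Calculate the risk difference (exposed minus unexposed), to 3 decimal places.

From the description: a = 33, b = 372, c = 76, d = 112.
Risk in exposed = 33/405 = 0.081481; risk in unexposed = 76/188 = 0.404255.
Risk difference = 0.081481 − 0.404255 = -0.322774

-0.323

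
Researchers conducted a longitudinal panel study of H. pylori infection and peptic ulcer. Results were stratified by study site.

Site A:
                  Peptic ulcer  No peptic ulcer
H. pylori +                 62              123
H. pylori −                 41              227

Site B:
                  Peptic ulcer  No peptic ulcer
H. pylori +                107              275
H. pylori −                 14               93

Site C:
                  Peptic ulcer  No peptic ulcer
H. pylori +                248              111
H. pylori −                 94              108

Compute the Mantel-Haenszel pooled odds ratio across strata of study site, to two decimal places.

2.64

OR_MH = Σ(aᵢdᵢ/nᵢ) / Σ(bᵢcᵢ/nᵢ), where nᵢ is the stratum total.
Stratum 1 (Site A): n = 453; a·d/n = 62·227/453 = 31.0684; b·c/n = 123·41/453 = 11.1325
Stratum 2 (Site B): n = 489; a·d/n = 107·93/489 = 20.3497; b·c/n = 275·14/489 = 7.8732
Stratum 3 (Site C): n = 561; a·d/n = 248·108/561 = 47.7433; b·c/n = 111·94/561 = 18.5989
OR_MH = (31.0684 + 20.3497 + 47.7433) / (11.1325 + 7.8732 + 18.5989) = 99.1614 / 37.6046 = 2.63695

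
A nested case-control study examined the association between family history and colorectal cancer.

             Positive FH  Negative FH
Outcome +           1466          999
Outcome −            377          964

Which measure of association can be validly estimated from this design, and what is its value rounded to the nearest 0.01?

3.75

Reading the table with exposure as columns: a = 1466 (Positive FH, case), b = 377 (Positive FH, non-case), c = 999 (Negative FH, case), d = 964.
This is a nested case-control study: participants were sampled on outcome status, so risks in the source population cannot be estimated directly — relative risk is not valid here. The odds ratio is the appropriate measure.
OR = (a·d)/(b·c) = (1466 × 964) / (377 × 999) = 1413224 / 376623 = 3.75236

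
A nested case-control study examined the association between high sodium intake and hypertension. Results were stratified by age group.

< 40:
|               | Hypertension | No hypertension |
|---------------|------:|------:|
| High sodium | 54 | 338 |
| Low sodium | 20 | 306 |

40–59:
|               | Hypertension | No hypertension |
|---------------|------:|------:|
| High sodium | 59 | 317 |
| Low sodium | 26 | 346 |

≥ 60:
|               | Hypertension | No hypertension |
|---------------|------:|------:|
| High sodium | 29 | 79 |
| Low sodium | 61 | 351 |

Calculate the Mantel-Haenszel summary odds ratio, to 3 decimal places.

2.353

OR_MH = Σ(aᵢdᵢ/nᵢ) / Σ(bᵢcᵢ/nᵢ), where nᵢ is the stratum total.
Stratum 1 (< 40): n = 718; a·d/n = 54·306/718 = 23.0139; b·c/n = 338·20/718 = 9.4150
Stratum 2 (40–59): n = 748; a·d/n = 59·346/748 = 27.2914; b·c/n = 317·26/748 = 11.0187
Stratum 3 (≥ 60): n = 520; a·d/n = 29·351/520 = 19.5750; b·c/n = 79·61/520 = 9.2673
OR_MH = (23.0139 + 27.2914 + 19.5750) / (9.4150 + 11.0187 + 9.2673) = 69.8804 / 29.7011 = 2.35279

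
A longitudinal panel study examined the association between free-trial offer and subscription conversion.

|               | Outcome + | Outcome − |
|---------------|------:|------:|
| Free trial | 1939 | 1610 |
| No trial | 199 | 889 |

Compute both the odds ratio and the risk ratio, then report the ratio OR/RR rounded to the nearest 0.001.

Cells: a = 1939, b = 1610, c = 199, d = 889.
OR = (1939·889)/(1610·199) = 1723771/320390 = 5.38023
Risk in exposed = 1939/3549 = 0.54635; risk in unexposed = 199/1088 = 0.18290; RR = 2.98709
OR/RR = 5.38023 / 2.98709 = 1.80116
The outcome is not rare, so the OR lies further from 1 than the RR.

1.801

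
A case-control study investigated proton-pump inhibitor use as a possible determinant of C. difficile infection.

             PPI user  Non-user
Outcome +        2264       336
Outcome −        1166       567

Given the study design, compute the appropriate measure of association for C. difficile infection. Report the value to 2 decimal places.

Reading the table with exposure as columns: a = 2264 (PPI user, case), b = 1166 (PPI user, non-case), c = 336 (Non-user, case), d = 567.
This is a case-control study: participants were sampled on outcome status, so risks in the source population cannot be estimated directly — relative risk is not valid here. The odds ratio is the appropriate measure.
OR = (a·d)/(b·c) = (2264 × 567) / (1166 × 336) = 1283688 / 391776 = 3.27659

3.28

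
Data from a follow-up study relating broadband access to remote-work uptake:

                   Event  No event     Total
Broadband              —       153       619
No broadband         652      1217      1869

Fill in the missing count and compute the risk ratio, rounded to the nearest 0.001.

2.158

The missing cell is in the exposed row: 619 − 153 = 466.
So a = 466, b = 153, c = 652, d = 1217.
RR = [a/(a+b)] / [c/(c+d)] = (466/619) / (652/1869) = 0.75283/0.34885 = 2.15803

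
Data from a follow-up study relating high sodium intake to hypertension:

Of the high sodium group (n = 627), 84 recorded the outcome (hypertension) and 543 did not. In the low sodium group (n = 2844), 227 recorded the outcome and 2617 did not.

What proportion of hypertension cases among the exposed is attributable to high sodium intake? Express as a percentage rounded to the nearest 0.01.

40.42

From the description: a = 84, b = 543, c = 227, d = 2617.
Risk in exposed = 84/627 = 0.13397; risk in unexposed = 227/2844 = 0.07982.
RR = 0.13397/0.07982 = 1.67848
AR% = (RR − 1)/RR × 100 = (1.67848 − 1)/1.67848 × 100 = 40.4222%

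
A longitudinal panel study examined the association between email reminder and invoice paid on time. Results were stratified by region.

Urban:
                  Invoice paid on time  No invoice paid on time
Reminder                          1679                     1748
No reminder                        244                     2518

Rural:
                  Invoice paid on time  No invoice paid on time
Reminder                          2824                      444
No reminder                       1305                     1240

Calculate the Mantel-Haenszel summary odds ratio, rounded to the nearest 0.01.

7.62

OR_MH = Σ(aᵢdᵢ/nᵢ) / Σ(bᵢcᵢ/nᵢ), where nᵢ is the stratum total.
Stratum 1 (Urban): n = 6189; a·d/n = 1679·2518/6189 = 683.1026; b·c/n = 1748·244/6189 = 68.9145
Stratum 2 (Rural): n = 5813; a·d/n = 2824·1240/5813 = 602.4015; b·c/n = 444·1305/5813 = 99.6766
OR_MH = (683.1026 + 602.4015) / (68.9145 + 99.6766) = 1285.5041 / 168.5911 = 7.62498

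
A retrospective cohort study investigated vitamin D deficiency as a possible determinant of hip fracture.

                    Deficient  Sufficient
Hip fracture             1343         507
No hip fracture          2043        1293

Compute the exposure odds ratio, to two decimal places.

1.68

Reading the table with exposure as columns: a = 1343 (Deficient, case), b = 2043 (Deficient, non-case), c = 507 (Sufficient, case), d = 1293.
OR = (a·d)/(b·c) = (1343 × 1293) / (2043 × 507) = 1736499 / 1035801 = 1.67648
The odds of hip fracture are about 1.68 times as high in the deficient group.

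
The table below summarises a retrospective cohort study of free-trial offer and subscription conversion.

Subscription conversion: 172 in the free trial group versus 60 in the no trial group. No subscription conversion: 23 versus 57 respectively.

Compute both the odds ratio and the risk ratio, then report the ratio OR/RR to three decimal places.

From the description: a = 172, b = 23, c = 60, d = 57.
OR = (172·57)/(23·60) = 9804/1380 = 7.10435
Risk in exposed = 172/195 = 0.88205; risk in unexposed = 60/117 = 0.51282; RR = 1.72000
OR/RR = 7.10435 / 1.72000 = 4.13043
The outcome is not rare, so the OR lies further from 1 than the RR.

4.130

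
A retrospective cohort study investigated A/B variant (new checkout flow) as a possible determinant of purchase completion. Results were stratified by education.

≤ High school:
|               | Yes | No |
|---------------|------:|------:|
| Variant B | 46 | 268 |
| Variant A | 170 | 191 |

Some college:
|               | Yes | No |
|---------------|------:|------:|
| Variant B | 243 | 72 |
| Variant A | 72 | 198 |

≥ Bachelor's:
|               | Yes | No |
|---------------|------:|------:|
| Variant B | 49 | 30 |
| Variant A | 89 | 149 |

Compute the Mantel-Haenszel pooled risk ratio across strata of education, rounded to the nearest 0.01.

RR_MH = Σ(aᵢ·n₀ᵢ/nᵢ) / Σ(cᵢ·n₁ᵢ/nᵢ), with n₁ᵢ = aᵢ+bᵢ (exposed), n₀ᵢ = cᵢ+dᵢ (unexposed), nᵢ = n₁ᵢ+n₀ᵢ.
Stratum 1 (≤ High school): n₁ = 314, n₀ = 361, n = 675; a·n₀/n = 46·361/675 = 24.6015; c·n₁/n = 170·314/675 = 79.0815
Stratum 2 (Some college): n₁ = 315, n₀ = 270, n = 585; a·n₀/n = 243·270/585 = 112.1538; c·n₁/n = 72·315/585 = 38.7692
Stratum 3 (≥ Bachelor's): n₁ = 79, n₀ = 238, n = 317; a·n₀/n = 49·238/317 = 36.7886; c·n₁/n = 89·79/317 = 22.1798
RR_MH = (24.6015 + 112.1538 + 36.7886) / (79.0815 + 38.7692 + 22.1798) = 173.5440 / 140.0305 = 1.23933

1.24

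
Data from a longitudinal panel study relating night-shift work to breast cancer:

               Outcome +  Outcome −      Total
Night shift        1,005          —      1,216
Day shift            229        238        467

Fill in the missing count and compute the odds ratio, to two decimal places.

4.95

The missing cell is in the exposed row: 1216 − 1005 = 211.
So a = 1005, b = 211, c = 229, d = 238.
OR = (a·d)/(b·c) = (1005 × 238) / (211 × 229) = 239190 / 48319 = 4.95023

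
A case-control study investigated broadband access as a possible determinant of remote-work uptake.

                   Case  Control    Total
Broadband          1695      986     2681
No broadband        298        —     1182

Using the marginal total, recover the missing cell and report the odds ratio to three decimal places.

The missing cell is in the unexposed row: 1182 − 298 = 884.
So a = 1695, b = 986, c = 298, d = 884.
OR = (a·d)/(b·c) = (1695 × 884) / (986 × 298) = 1498380 / 293828 = 5.09951

5.100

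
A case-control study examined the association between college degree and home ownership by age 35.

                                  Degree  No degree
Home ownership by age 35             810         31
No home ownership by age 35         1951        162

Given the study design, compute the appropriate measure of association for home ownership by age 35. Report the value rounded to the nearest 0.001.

Reading the table with exposure as columns: a = 810 (Degree, case), b = 1951 (Degree, non-case), c = 31 (No degree, case), d = 162.
This is a case-control study: participants were sampled on outcome status, so risks in the source population cannot be estimated directly — relative risk is not valid here. The odds ratio is the appropriate measure.
OR = (a·d)/(b·c) = (810 × 162) / (1951 × 31) = 131220 / 60481 = 2.16961

2.170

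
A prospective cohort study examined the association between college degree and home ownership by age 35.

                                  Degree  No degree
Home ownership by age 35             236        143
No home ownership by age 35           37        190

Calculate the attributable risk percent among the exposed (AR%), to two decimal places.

Reading the table with exposure as columns: a = 236 (Degree, case), b = 37 (Degree, non-case), c = 143 (No degree, case), d = 190.
Risk in exposed = 236/273 = 0.86447; risk in unexposed = 143/333 = 0.42943.
RR = 0.86447/0.42943 = 2.01306
AR% = (RR − 1)/RR × 100 = (2.01306 − 1)/2.01306 × 100 = 50.3245%

50.32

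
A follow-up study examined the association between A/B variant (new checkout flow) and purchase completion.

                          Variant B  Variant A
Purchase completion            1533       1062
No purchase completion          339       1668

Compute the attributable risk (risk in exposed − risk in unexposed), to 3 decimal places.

0.430

Reading the table with exposure as columns: a = 1533 (Variant B, case), b = 339 (Variant B, non-case), c = 1062 (Variant A, case), d = 1668.
Risk in exposed = 1533/1872 = 0.818910; risk in unexposed = 1062/2730 = 0.389011.
Risk difference = 0.818910 − 0.389011 = 0.429899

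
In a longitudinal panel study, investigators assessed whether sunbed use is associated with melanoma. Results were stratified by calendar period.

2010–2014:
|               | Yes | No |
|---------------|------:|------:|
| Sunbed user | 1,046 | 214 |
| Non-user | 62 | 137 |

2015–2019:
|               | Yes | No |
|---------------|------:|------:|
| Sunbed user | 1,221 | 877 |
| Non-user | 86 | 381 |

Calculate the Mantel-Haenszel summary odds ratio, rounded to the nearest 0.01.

7.26

OR_MH = Σ(aᵢdᵢ/nᵢ) / Σ(bᵢcᵢ/nᵢ), where nᵢ is the stratum total.
Stratum 1 (2010–2014): n = 1459; a·d/n = 1046·137/1459 = 98.2193; b·c/n = 214·62/1459 = 9.0939
Stratum 2 (2015–2019): n = 2565; a·d/n = 1221·381/2565 = 181.3649; b·c/n = 877·86/2565 = 29.4043
OR_MH = (98.2193 + 181.3649) / (9.0939 + 29.4043) = 279.5842 / 38.4982 = 7.26227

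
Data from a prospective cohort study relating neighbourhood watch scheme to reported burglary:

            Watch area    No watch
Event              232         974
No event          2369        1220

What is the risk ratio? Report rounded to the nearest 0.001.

Reading the table with exposure as columns: a = 232 (Watch area, case), b = 2369 (Watch area, non-case), c = 974 (No watch, case), d = 1220.
Risk in exposed = 232/2601 = 0.08920; risk in unexposed = 974/2194 = 0.44394.
RR = 0.08920 / 0.44394 = 0.20092
The risk is 80% lower among the exposed than among the unexposed.

0.201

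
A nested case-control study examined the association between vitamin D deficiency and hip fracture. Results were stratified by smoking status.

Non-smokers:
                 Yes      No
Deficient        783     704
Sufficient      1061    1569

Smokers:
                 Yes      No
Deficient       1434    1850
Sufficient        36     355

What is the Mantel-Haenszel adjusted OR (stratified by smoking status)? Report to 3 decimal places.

OR_MH = Σ(aᵢdᵢ/nᵢ) / Σ(bᵢcᵢ/nᵢ), where nᵢ is the stratum total.
Stratum 1 (Non-smokers): n = 4117; a·d/n = 783·1569/4117 = 298.4034; b·c/n = 704·1061/4117 = 181.4292
Stratum 2 (Smokers): n = 3675; a·d/n = 1434·355/3675 = 138.5224; b·c/n = 1850·36/3675 = 18.1224
OR_MH = (298.4034 + 138.5224) / (181.4292 + 18.1224) = 436.9259 / 199.5516 = 2.18954

2.190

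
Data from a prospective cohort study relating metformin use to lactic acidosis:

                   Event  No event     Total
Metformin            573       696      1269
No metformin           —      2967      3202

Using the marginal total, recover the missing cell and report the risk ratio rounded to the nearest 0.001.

6.152

The missing cell is in the unexposed row: 3202 − 2967 = 235.
So a = 573, b = 696, c = 235, d = 2967.
RR = [a/(a+b)] / [c/(c+d)] = (573/1269) / (235/3202) = 0.45154/0.07339 = 6.15243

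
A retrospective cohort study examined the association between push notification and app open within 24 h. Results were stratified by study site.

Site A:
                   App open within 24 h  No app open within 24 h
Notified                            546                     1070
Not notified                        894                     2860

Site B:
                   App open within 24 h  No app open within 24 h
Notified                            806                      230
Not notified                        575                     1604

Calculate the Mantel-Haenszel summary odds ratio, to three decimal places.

3.160

OR_MH = Σ(aᵢdᵢ/nᵢ) / Σ(bᵢcᵢ/nᵢ), where nᵢ is the stratum total.
Stratum 1 (Site A): n = 5370; a·d/n = 546·2860/5370 = 290.7933; b·c/n = 1070·894/5370 = 178.1341
Stratum 2 (Site B): n = 3215; a·d/n = 806·1604/3215 = 402.1226; b·c/n = 230·575/3215 = 41.1353
OR_MH = (290.7933 + 402.1226) / (178.1341 + 41.1353) = 692.9158 / 219.2694 = 3.16011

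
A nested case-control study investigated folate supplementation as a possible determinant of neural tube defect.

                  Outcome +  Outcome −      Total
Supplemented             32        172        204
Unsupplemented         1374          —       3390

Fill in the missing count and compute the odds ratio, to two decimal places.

The missing cell is in the unexposed row: 3390 − 1374 = 2016.
So a = 32, b = 172, c = 1374, d = 2016.
OR = (a·d)/(b·c) = (32 × 2016) / (172 × 1374) = 64512 / 236328 = 0.27298

0.27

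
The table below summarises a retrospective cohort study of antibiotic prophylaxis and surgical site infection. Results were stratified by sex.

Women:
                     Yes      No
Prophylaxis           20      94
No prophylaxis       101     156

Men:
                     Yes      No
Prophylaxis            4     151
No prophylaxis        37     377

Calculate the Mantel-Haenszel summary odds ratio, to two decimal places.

OR_MH = Σ(aᵢdᵢ/nᵢ) / Σ(bᵢcᵢ/nᵢ), where nᵢ is the stratum total.
Stratum 1 (Women): n = 371; a·d/n = 20·156/371 = 8.4097; b·c/n = 94·101/371 = 25.5903
Stratum 2 (Men): n = 569; a·d/n = 4·377/569 = 2.6503; b·c/n = 151·37/569 = 9.8190
OR_MH = (8.4097 + 2.6503) / (25.5903 + 9.8190) = 11.0600 / 35.4093 = 0.31235

0.31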